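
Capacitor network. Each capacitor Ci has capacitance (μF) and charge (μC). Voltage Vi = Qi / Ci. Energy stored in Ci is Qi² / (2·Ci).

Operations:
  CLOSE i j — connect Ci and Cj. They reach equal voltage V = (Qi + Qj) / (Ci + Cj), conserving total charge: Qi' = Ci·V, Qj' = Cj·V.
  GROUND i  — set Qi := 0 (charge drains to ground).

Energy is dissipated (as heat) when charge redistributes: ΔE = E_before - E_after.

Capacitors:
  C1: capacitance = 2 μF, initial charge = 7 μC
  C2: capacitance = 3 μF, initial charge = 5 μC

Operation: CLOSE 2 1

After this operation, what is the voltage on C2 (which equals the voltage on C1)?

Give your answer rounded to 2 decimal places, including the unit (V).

Answer: 2.40 V

Derivation:
Initial: C1(2μF, Q=7μC, V=3.50V), C2(3μF, Q=5μC, V=1.67V)
Op 1: CLOSE 2-1: Q_total=12.00, C_total=5.00, V=2.40; Q2=7.20, Q1=4.80; dissipated=2.017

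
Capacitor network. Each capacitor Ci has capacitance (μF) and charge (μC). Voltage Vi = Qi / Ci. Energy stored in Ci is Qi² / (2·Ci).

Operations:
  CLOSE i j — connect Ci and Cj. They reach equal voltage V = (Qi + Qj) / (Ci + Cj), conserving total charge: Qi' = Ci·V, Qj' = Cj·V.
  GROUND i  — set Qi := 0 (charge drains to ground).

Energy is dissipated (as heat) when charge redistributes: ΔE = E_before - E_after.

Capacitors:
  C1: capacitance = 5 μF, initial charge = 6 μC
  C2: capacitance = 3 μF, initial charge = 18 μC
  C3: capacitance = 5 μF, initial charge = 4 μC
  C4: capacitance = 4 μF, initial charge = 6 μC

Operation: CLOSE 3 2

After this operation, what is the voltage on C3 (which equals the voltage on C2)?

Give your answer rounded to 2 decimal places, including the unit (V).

Initial: C1(5μF, Q=6μC, V=1.20V), C2(3μF, Q=18μC, V=6.00V), C3(5μF, Q=4μC, V=0.80V), C4(4μF, Q=6μC, V=1.50V)
Op 1: CLOSE 3-2: Q_total=22.00, C_total=8.00, V=2.75; Q3=13.75, Q2=8.25; dissipated=25.350

Answer: 2.75 V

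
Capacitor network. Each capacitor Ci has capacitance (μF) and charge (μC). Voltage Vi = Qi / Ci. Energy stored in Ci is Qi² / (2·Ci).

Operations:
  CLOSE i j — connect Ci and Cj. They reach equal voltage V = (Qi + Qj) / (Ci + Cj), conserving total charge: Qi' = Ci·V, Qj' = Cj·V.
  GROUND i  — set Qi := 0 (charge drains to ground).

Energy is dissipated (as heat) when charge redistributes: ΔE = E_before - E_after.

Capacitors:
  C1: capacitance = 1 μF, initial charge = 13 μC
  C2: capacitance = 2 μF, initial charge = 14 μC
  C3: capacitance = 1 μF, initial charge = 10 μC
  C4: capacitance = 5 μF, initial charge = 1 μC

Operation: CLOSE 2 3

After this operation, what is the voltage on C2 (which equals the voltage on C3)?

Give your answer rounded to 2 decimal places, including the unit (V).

Initial: C1(1μF, Q=13μC, V=13.00V), C2(2μF, Q=14μC, V=7.00V), C3(1μF, Q=10μC, V=10.00V), C4(5μF, Q=1μC, V=0.20V)
Op 1: CLOSE 2-3: Q_total=24.00, C_total=3.00, V=8.00; Q2=16.00, Q3=8.00; dissipated=3.000

Answer: 8.00 V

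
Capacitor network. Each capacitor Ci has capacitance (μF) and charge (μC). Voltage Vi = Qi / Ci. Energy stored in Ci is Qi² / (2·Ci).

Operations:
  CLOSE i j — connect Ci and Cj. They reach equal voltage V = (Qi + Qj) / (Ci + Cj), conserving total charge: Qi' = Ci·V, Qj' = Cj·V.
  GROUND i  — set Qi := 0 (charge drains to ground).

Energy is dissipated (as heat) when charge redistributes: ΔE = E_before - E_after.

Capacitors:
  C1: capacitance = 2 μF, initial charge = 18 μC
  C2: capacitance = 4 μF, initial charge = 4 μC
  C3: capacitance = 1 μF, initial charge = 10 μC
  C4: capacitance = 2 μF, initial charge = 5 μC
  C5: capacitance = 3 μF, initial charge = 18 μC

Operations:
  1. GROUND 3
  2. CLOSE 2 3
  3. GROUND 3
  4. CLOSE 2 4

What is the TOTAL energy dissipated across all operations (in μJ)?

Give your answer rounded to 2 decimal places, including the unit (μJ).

Initial: C1(2μF, Q=18μC, V=9.00V), C2(4μF, Q=4μC, V=1.00V), C3(1μF, Q=10μC, V=10.00V), C4(2μF, Q=5μC, V=2.50V), C5(3μF, Q=18μC, V=6.00V)
Op 1: GROUND 3: Q3=0; energy lost=50.000
Op 2: CLOSE 2-3: Q_total=4.00, C_total=5.00, V=0.80; Q2=3.20, Q3=0.80; dissipated=0.400
Op 3: GROUND 3: Q3=0; energy lost=0.320
Op 4: CLOSE 2-4: Q_total=8.20, C_total=6.00, V=1.37; Q2=5.47, Q4=2.73; dissipated=1.927
Total dissipated: 52.647 μJ

Answer: 52.65 μJ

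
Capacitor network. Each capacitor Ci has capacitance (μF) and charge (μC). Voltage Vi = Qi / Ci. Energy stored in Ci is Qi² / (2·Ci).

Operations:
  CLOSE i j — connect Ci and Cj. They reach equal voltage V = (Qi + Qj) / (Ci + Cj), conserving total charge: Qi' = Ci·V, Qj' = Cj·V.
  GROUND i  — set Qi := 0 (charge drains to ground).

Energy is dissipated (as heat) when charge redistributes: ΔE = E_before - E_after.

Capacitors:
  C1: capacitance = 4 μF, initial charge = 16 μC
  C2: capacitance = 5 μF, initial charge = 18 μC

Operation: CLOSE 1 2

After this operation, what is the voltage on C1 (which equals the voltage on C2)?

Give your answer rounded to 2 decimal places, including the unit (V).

Answer: 3.78 V

Derivation:
Initial: C1(4μF, Q=16μC, V=4.00V), C2(5μF, Q=18μC, V=3.60V)
Op 1: CLOSE 1-2: Q_total=34.00, C_total=9.00, V=3.78; Q1=15.11, Q2=18.89; dissipated=0.178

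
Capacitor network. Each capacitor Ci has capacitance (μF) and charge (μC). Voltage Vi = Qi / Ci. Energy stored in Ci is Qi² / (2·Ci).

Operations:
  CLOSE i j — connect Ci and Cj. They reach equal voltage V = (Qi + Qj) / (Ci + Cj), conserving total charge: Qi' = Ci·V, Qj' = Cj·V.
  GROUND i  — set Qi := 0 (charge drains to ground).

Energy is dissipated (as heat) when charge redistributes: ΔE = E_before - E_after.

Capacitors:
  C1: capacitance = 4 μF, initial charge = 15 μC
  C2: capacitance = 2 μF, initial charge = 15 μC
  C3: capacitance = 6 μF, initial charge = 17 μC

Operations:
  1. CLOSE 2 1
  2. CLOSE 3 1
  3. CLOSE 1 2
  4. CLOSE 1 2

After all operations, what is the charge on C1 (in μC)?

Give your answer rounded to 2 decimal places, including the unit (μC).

Initial: C1(4μF, Q=15μC, V=3.75V), C2(2μF, Q=15μC, V=7.50V), C3(6μF, Q=17μC, V=2.83V)
Op 1: CLOSE 2-1: Q_total=30.00, C_total=6.00, V=5.00; Q2=10.00, Q1=20.00; dissipated=9.375
Op 2: CLOSE 3-1: Q_total=37.00, C_total=10.00, V=3.70; Q3=22.20, Q1=14.80; dissipated=5.633
Op 3: CLOSE 1-2: Q_total=24.80, C_total=6.00, V=4.13; Q1=16.53, Q2=8.27; dissipated=1.127
Op 4: CLOSE 1-2: Q_total=24.80, C_total=6.00, V=4.13; Q1=16.53, Q2=8.27; dissipated=0.000
Final charges: Q1=16.53, Q2=8.27, Q3=22.20

Answer: 16.53 μC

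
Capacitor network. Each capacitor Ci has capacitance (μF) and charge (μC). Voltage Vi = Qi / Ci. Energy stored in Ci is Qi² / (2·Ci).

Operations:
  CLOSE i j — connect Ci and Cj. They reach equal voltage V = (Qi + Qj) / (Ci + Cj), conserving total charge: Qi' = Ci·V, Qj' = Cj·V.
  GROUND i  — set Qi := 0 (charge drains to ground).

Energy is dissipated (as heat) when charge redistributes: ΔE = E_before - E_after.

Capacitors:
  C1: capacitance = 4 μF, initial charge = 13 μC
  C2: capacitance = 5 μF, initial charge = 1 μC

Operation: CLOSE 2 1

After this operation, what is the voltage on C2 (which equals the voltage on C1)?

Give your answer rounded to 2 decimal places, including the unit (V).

Answer: 1.56 V

Derivation:
Initial: C1(4μF, Q=13μC, V=3.25V), C2(5μF, Q=1μC, V=0.20V)
Op 1: CLOSE 2-1: Q_total=14.00, C_total=9.00, V=1.56; Q2=7.78, Q1=6.22; dissipated=10.336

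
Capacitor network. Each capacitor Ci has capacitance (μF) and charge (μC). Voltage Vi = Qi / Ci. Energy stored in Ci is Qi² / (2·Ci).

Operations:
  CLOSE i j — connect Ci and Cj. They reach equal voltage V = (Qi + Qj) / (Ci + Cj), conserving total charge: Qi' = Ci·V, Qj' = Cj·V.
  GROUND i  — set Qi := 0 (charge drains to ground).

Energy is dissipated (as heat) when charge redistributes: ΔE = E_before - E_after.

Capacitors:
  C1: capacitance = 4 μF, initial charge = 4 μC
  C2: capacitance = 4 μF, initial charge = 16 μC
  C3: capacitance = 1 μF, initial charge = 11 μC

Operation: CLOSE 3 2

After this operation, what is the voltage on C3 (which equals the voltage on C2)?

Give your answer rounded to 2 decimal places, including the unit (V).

Answer: 5.40 V

Derivation:
Initial: C1(4μF, Q=4μC, V=1.00V), C2(4μF, Q=16μC, V=4.00V), C3(1μF, Q=11μC, V=11.00V)
Op 1: CLOSE 3-2: Q_total=27.00, C_total=5.00, V=5.40; Q3=5.40, Q2=21.60; dissipated=19.600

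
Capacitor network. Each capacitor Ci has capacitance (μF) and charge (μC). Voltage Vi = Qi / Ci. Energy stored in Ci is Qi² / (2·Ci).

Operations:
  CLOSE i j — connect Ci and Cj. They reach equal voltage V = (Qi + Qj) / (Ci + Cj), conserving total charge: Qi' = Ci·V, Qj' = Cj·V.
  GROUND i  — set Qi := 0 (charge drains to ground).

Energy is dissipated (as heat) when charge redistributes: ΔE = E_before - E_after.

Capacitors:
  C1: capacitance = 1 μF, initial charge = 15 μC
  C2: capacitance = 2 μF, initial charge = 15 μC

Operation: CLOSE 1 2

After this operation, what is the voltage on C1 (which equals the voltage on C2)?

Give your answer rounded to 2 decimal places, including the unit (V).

Answer: 10.00 V

Derivation:
Initial: C1(1μF, Q=15μC, V=15.00V), C2(2μF, Q=15μC, V=7.50V)
Op 1: CLOSE 1-2: Q_total=30.00, C_total=3.00, V=10.00; Q1=10.00, Q2=20.00; dissipated=18.750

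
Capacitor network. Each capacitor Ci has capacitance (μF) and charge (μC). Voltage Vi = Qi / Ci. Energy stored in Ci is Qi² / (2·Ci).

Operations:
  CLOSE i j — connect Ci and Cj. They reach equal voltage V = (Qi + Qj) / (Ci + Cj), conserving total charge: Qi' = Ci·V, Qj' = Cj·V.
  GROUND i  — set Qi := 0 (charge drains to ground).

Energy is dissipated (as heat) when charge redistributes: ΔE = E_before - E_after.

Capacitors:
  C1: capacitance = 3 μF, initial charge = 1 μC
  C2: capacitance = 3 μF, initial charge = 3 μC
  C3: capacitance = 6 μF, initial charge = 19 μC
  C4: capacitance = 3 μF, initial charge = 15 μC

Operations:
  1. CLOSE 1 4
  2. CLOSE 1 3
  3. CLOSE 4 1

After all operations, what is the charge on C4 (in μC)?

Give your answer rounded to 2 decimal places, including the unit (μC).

Initial: C1(3μF, Q=1μC, V=0.33V), C2(3μF, Q=3μC, V=1.00V), C3(6μF, Q=19μC, V=3.17V), C4(3μF, Q=15μC, V=5.00V)
Op 1: CLOSE 1-4: Q_total=16.00, C_total=6.00, V=2.67; Q1=8.00, Q4=8.00; dissipated=16.333
Op 2: CLOSE 1-3: Q_total=27.00, C_total=9.00, V=3.00; Q1=9.00, Q3=18.00; dissipated=0.250
Op 3: CLOSE 4-1: Q_total=17.00, C_total=6.00, V=2.83; Q4=8.50, Q1=8.50; dissipated=0.083
Final charges: Q1=8.50, Q2=3.00, Q3=18.00, Q4=8.50

Answer: 8.50 μC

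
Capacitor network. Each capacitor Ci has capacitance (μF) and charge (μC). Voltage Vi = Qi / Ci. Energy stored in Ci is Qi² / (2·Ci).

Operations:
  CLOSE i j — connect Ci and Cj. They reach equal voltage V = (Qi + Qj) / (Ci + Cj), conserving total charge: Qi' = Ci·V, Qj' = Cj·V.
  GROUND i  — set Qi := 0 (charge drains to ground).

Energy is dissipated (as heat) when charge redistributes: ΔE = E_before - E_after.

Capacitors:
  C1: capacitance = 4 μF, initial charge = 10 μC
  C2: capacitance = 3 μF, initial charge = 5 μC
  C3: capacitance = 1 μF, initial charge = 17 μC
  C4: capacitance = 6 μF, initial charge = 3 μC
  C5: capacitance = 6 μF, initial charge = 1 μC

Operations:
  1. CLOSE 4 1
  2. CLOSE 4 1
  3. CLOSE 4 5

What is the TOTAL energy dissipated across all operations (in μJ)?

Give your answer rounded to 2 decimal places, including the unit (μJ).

Answer: 6.73 μJ

Derivation:
Initial: C1(4μF, Q=10μC, V=2.50V), C2(3μF, Q=5μC, V=1.67V), C3(1μF, Q=17μC, V=17.00V), C4(6μF, Q=3μC, V=0.50V), C5(6μF, Q=1μC, V=0.17V)
Op 1: CLOSE 4-1: Q_total=13.00, C_total=10.00, V=1.30; Q4=7.80, Q1=5.20; dissipated=4.800
Op 2: CLOSE 4-1: Q_total=13.00, C_total=10.00, V=1.30; Q4=7.80, Q1=5.20; dissipated=0.000
Op 3: CLOSE 4-5: Q_total=8.80, C_total=12.00, V=0.73; Q4=4.40, Q5=4.40; dissipated=1.927
Total dissipated: 6.727 μJ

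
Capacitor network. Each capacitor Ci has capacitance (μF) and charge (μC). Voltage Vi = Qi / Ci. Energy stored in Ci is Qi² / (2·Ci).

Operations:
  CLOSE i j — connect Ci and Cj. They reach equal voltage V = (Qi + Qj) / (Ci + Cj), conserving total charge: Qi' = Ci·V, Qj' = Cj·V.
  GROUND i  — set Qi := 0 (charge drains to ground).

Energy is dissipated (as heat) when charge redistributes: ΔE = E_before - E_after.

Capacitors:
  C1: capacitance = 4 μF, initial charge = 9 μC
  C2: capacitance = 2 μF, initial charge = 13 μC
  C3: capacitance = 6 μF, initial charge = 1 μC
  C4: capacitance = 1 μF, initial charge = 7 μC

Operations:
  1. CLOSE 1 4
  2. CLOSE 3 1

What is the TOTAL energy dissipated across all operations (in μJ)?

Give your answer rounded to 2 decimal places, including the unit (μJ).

Answer: 20.07 μJ

Derivation:
Initial: C1(4μF, Q=9μC, V=2.25V), C2(2μF, Q=13μC, V=6.50V), C3(6μF, Q=1μC, V=0.17V), C4(1μF, Q=7μC, V=7.00V)
Op 1: CLOSE 1-4: Q_total=16.00, C_total=5.00, V=3.20; Q1=12.80, Q4=3.20; dissipated=9.025
Op 2: CLOSE 3-1: Q_total=13.80, C_total=10.00, V=1.38; Q3=8.28, Q1=5.52; dissipated=11.041
Total dissipated: 20.066 μJ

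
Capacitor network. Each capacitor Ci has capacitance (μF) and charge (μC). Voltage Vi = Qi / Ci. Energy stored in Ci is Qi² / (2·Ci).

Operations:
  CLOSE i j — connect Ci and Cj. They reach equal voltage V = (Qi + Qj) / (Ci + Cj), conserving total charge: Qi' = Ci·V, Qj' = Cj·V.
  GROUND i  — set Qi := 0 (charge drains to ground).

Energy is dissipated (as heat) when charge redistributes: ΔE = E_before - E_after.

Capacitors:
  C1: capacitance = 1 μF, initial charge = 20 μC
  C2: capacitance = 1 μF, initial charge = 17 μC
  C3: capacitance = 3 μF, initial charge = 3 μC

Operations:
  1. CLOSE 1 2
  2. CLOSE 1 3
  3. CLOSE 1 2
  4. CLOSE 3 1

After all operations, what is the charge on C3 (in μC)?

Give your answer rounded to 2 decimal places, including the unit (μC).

Answer: 21.05 μC

Derivation:
Initial: C1(1μF, Q=20μC, V=20.00V), C2(1μF, Q=17μC, V=17.00V), C3(3μF, Q=3μC, V=1.00V)
Op 1: CLOSE 1-2: Q_total=37.00, C_total=2.00, V=18.50; Q1=18.50, Q2=18.50; dissipated=2.250
Op 2: CLOSE 1-3: Q_total=21.50, C_total=4.00, V=5.38; Q1=5.38, Q3=16.12; dissipated=114.844
Op 3: CLOSE 1-2: Q_total=23.88, C_total=2.00, V=11.94; Q1=11.94, Q2=11.94; dissipated=43.066
Op 4: CLOSE 3-1: Q_total=28.06, C_total=4.00, V=7.02; Q3=21.05, Q1=7.02; dissipated=16.150
Final charges: Q1=7.02, Q2=11.94, Q3=21.05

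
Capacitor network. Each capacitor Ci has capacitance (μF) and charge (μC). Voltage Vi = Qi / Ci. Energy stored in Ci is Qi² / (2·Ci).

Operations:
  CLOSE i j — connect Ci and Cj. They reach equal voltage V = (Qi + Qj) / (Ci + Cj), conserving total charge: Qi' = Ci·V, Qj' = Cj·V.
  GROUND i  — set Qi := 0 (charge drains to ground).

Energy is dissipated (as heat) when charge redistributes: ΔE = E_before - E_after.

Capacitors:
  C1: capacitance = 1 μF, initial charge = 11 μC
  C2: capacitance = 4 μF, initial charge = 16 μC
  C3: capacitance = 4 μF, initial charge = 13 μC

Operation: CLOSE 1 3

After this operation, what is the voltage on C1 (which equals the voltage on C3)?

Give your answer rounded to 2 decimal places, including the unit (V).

Answer: 4.80 V

Derivation:
Initial: C1(1μF, Q=11μC, V=11.00V), C2(4μF, Q=16μC, V=4.00V), C3(4μF, Q=13μC, V=3.25V)
Op 1: CLOSE 1-3: Q_total=24.00, C_total=5.00, V=4.80; Q1=4.80, Q3=19.20; dissipated=24.025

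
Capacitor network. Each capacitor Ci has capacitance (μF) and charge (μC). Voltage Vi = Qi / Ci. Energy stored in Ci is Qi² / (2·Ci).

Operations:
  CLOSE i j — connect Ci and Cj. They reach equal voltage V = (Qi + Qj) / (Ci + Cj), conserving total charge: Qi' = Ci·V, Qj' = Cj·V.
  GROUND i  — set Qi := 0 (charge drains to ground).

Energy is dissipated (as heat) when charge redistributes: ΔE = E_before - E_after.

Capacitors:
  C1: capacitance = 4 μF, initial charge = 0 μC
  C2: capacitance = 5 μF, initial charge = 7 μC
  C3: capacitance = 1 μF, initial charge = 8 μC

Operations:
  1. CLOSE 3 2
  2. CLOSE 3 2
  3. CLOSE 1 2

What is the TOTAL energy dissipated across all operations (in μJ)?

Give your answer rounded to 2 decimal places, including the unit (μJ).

Initial: C1(4μF, Q=0μC, V=0.00V), C2(5μF, Q=7μC, V=1.40V), C3(1μF, Q=8μC, V=8.00V)
Op 1: CLOSE 3-2: Q_total=15.00, C_total=6.00, V=2.50; Q3=2.50, Q2=12.50; dissipated=18.150
Op 2: CLOSE 3-2: Q_total=15.00, C_total=6.00, V=2.50; Q3=2.50, Q2=12.50; dissipated=0.000
Op 3: CLOSE 1-2: Q_total=12.50, C_total=9.00, V=1.39; Q1=5.56, Q2=6.94; dissipated=6.944
Total dissipated: 25.094 μJ

Answer: 25.09 μJ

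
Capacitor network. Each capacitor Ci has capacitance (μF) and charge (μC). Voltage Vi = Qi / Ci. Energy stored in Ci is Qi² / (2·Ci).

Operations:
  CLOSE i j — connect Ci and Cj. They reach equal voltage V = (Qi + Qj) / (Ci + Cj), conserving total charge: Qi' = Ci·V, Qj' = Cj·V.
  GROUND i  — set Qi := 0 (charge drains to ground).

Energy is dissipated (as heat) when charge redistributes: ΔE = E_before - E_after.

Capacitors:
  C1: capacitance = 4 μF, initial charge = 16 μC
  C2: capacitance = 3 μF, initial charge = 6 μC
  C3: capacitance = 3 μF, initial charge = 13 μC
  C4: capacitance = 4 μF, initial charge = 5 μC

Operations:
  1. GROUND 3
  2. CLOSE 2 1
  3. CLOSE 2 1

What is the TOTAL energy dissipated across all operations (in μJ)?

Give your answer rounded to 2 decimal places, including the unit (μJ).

Answer: 31.60 μJ

Derivation:
Initial: C1(4μF, Q=16μC, V=4.00V), C2(3μF, Q=6μC, V=2.00V), C3(3μF, Q=13μC, V=4.33V), C4(4μF, Q=5μC, V=1.25V)
Op 1: GROUND 3: Q3=0; energy lost=28.167
Op 2: CLOSE 2-1: Q_total=22.00, C_total=7.00, V=3.14; Q2=9.43, Q1=12.57; dissipated=3.429
Op 3: CLOSE 2-1: Q_total=22.00, C_total=7.00, V=3.14; Q2=9.43, Q1=12.57; dissipated=0.000
Total dissipated: 31.595 μJ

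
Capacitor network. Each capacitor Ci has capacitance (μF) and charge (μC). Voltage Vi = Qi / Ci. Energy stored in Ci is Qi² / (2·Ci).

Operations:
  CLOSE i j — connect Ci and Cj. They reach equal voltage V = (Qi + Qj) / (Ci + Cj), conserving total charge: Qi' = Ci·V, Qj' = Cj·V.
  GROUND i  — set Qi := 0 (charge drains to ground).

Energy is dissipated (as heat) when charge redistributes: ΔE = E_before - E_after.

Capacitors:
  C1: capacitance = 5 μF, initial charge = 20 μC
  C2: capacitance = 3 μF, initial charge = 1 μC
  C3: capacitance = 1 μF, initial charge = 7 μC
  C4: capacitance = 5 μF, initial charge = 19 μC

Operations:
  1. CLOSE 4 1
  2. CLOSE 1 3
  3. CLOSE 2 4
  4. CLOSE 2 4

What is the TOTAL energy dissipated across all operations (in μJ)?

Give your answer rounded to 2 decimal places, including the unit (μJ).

Initial: C1(5μF, Q=20μC, V=4.00V), C2(3μF, Q=1μC, V=0.33V), C3(1μF, Q=7μC, V=7.00V), C4(5μF, Q=19μC, V=3.80V)
Op 1: CLOSE 4-1: Q_total=39.00, C_total=10.00, V=3.90; Q4=19.50, Q1=19.50; dissipated=0.050
Op 2: CLOSE 1-3: Q_total=26.50, C_total=6.00, V=4.42; Q1=22.08, Q3=4.42; dissipated=4.004
Op 3: CLOSE 2-4: Q_total=20.50, C_total=8.00, V=2.56; Q2=7.69, Q4=12.81; dissipated=11.926
Op 4: CLOSE 2-4: Q_total=20.50, C_total=8.00, V=2.56; Q2=7.69, Q4=12.81; dissipated=0.000
Total dissipated: 15.980 μJ

Answer: 15.98 μJ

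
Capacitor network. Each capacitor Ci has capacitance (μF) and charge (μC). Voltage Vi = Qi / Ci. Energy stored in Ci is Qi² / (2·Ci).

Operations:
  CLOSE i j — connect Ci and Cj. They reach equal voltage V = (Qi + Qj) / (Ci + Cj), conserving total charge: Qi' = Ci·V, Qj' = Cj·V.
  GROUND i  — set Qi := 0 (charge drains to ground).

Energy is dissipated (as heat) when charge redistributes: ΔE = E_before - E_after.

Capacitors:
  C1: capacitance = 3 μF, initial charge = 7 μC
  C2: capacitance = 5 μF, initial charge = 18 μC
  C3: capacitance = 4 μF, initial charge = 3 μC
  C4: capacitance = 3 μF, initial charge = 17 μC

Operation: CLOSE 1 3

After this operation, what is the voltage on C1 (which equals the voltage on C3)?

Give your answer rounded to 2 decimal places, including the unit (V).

Initial: C1(3μF, Q=7μC, V=2.33V), C2(5μF, Q=18μC, V=3.60V), C3(4μF, Q=3μC, V=0.75V), C4(3μF, Q=17μC, V=5.67V)
Op 1: CLOSE 1-3: Q_total=10.00, C_total=7.00, V=1.43; Q1=4.29, Q3=5.71; dissipated=2.149

Answer: 1.43 V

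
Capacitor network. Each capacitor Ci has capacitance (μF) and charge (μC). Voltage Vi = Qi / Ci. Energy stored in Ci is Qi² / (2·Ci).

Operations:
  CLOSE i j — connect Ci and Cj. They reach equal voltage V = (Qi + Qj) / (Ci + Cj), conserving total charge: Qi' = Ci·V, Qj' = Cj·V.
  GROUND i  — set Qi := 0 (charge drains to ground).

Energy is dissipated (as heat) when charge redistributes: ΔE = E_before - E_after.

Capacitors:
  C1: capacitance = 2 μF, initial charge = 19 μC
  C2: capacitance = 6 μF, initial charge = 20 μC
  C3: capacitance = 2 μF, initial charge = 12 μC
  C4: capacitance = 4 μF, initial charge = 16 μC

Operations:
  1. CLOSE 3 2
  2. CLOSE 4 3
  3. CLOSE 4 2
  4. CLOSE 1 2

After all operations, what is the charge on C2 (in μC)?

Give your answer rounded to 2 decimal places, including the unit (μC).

Initial: C1(2μF, Q=19μC, V=9.50V), C2(6μF, Q=20μC, V=3.33V), C3(2μF, Q=12μC, V=6.00V), C4(4μF, Q=16μC, V=4.00V)
Op 1: CLOSE 3-2: Q_total=32.00, C_total=8.00, V=4.00; Q3=8.00, Q2=24.00; dissipated=5.333
Op 2: CLOSE 4-3: Q_total=24.00, C_total=6.00, V=4.00; Q4=16.00, Q3=8.00; dissipated=0.000
Op 3: CLOSE 4-2: Q_total=40.00, C_total=10.00, V=4.00; Q4=16.00, Q2=24.00; dissipated=0.000
Op 4: CLOSE 1-2: Q_total=43.00, C_total=8.00, V=5.38; Q1=10.75, Q2=32.25; dissipated=22.688
Final charges: Q1=10.75, Q2=32.25, Q3=8.00, Q4=16.00

Answer: 32.25 μC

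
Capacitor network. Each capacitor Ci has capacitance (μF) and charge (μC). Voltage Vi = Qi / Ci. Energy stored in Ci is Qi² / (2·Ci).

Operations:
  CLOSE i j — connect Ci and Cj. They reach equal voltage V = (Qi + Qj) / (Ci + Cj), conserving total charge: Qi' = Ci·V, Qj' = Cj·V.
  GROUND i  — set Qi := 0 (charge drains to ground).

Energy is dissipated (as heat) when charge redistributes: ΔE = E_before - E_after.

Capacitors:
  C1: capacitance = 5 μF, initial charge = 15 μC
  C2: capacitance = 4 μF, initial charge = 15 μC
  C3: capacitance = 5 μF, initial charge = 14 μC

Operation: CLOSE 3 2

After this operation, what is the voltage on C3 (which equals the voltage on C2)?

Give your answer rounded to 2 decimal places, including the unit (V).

Initial: C1(5μF, Q=15μC, V=3.00V), C2(4μF, Q=15μC, V=3.75V), C3(5μF, Q=14μC, V=2.80V)
Op 1: CLOSE 3-2: Q_total=29.00, C_total=9.00, V=3.22; Q3=16.11, Q2=12.89; dissipated=1.003

Answer: 3.22 V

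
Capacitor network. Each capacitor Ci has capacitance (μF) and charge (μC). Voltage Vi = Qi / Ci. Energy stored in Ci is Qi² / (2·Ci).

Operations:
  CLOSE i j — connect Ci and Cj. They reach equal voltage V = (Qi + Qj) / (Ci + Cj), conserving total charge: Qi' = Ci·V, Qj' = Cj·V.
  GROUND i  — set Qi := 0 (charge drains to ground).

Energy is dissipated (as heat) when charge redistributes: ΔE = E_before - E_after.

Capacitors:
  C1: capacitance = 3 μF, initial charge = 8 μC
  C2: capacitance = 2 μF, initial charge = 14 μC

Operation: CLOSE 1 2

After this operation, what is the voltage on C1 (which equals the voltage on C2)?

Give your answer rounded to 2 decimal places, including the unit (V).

Answer: 4.40 V

Derivation:
Initial: C1(3μF, Q=8μC, V=2.67V), C2(2μF, Q=14μC, V=7.00V)
Op 1: CLOSE 1-2: Q_total=22.00, C_total=5.00, V=4.40; Q1=13.20, Q2=8.80; dissipated=11.267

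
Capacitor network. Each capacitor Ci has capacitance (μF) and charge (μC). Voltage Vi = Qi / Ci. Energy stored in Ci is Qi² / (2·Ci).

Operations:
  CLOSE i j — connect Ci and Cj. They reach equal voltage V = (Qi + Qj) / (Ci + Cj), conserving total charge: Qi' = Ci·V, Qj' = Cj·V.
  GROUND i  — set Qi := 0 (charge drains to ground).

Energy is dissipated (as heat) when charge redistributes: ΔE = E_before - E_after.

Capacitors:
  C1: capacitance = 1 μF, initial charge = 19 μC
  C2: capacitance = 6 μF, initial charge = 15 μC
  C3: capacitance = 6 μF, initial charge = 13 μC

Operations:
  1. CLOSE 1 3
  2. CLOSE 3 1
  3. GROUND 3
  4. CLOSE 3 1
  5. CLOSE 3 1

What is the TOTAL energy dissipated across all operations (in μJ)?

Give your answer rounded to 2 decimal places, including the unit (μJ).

Answer: 193.09 μJ

Derivation:
Initial: C1(1μF, Q=19μC, V=19.00V), C2(6μF, Q=15μC, V=2.50V), C3(6μF, Q=13μC, V=2.17V)
Op 1: CLOSE 1-3: Q_total=32.00, C_total=7.00, V=4.57; Q1=4.57, Q3=27.43; dissipated=121.440
Op 2: CLOSE 3-1: Q_total=32.00, C_total=7.00, V=4.57; Q3=27.43, Q1=4.57; dissipated=0.000
Op 3: GROUND 3: Q3=0; energy lost=62.694
Op 4: CLOSE 3-1: Q_total=4.57, C_total=7.00, V=0.65; Q3=3.92, Q1=0.65; dissipated=8.956
Op 5: CLOSE 3-1: Q_total=4.57, C_total=7.00, V=0.65; Q3=3.92, Q1=0.65; dissipated=0.000
Total dissipated: 193.091 μJ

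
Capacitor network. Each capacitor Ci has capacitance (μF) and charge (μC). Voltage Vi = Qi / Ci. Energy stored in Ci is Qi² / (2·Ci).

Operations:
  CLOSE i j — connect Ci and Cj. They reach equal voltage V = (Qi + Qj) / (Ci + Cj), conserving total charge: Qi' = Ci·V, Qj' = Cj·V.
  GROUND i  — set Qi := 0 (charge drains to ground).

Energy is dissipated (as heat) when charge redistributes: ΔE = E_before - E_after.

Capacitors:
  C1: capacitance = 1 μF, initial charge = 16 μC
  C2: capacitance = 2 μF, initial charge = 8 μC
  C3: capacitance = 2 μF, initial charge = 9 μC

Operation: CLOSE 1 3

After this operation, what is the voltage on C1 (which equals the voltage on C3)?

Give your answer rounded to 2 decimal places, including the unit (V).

Answer: 8.33 V

Derivation:
Initial: C1(1μF, Q=16μC, V=16.00V), C2(2μF, Q=8μC, V=4.00V), C3(2μF, Q=9μC, V=4.50V)
Op 1: CLOSE 1-3: Q_total=25.00, C_total=3.00, V=8.33; Q1=8.33, Q3=16.67; dissipated=44.083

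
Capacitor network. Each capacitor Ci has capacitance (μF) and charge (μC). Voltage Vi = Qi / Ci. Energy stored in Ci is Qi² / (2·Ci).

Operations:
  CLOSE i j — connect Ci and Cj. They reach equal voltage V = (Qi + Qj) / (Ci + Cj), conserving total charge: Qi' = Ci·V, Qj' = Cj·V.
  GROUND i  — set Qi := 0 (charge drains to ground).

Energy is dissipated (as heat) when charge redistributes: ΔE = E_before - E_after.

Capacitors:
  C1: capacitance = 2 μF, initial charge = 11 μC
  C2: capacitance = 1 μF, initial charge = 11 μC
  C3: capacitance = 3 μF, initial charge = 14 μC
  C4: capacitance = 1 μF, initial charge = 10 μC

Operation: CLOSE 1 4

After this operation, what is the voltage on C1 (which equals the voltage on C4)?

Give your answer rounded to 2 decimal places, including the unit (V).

Answer: 7.00 V

Derivation:
Initial: C1(2μF, Q=11μC, V=5.50V), C2(1μF, Q=11μC, V=11.00V), C3(3μF, Q=14μC, V=4.67V), C4(1μF, Q=10μC, V=10.00V)
Op 1: CLOSE 1-4: Q_total=21.00, C_total=3.00, V=7.00; Q1=14.00, Q4=7.00; dissipated=6.750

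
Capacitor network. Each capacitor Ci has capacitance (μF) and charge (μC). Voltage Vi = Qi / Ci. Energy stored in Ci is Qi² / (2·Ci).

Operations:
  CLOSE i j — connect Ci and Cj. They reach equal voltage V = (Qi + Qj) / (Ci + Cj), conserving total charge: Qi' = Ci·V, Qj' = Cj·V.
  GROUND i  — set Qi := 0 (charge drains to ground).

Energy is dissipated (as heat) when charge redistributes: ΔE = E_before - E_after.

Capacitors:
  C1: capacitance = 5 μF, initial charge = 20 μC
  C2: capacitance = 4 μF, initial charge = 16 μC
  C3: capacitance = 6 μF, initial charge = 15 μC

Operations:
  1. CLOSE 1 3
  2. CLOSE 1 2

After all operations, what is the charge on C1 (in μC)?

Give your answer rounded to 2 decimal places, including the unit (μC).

Answer: 17.73 μC

Derivation:
Initial: C1(5μF, Q=20μC, V=4.00V), C2(4μF, Q=16μC, V=4.00V), C3(6μF, Q=15μC, V=2.50V)
Op 1: CLOSE 1-3: Q_total=35.00, C_total=11.00, V=3.18; Q1=15.91, Q3=19.09; dissipated=3.068
Op 2: CLOSE 1-2: Q_total=31.91, C_total=9.00, V=3.55; Q1=17.73, Q2=14.18; dissipated=0.744
Final charges: Q1=17.73, Q2=14.18, Q3=19.09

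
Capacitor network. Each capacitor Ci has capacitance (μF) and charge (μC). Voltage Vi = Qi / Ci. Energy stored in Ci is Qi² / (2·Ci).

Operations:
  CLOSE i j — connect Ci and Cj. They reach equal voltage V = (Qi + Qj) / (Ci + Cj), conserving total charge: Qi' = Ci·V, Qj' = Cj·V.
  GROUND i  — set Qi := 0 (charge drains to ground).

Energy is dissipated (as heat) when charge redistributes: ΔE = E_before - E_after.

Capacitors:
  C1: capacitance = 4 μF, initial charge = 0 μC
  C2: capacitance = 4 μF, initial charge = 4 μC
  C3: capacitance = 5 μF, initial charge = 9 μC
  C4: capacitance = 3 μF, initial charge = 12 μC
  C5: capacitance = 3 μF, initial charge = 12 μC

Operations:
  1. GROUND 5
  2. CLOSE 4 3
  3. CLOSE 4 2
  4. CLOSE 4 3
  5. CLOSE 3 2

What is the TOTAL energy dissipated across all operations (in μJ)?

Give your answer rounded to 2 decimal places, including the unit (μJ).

Answer: 31.98 μJ

Derivation:
Initial: C1(4μF, Q=0μC, V=0.00V), C2(4μF, Q=4μC, V=1.00V), C3(5μF, Q=9μC, V=1.80V), C4(3μF, Q=12μC, V=4.00V), C5(3μF, Q=12μC, V=4.00V)
Op 1: GROUND 5: Q5=0; energy lost=24.000
Op 2: CLOSE 4-3: Q_total=21.00, C_total=8.00, V=2.62; Q4=7.88, Q3=13.12; dissipated=4.537
Op 3: CLOSE 4-2: Q_total=11.88, C_total=7.00, V=1.70; Q4=5.09, Q2=6.79; dissipated=2.263
Op 4: CLOSE 4-3: Q_total=18.21, C_total=8.00, V=2.28; Q4=6.83, Q3=11.38; dissipated=0.808
Op 5: CLOSE 3-2: Q_total=18.17, C_total=9.00, V=2.02; Q3=10.09, Q2=8.08; dissipated=0.374
Total dissipated: 31.983 μJ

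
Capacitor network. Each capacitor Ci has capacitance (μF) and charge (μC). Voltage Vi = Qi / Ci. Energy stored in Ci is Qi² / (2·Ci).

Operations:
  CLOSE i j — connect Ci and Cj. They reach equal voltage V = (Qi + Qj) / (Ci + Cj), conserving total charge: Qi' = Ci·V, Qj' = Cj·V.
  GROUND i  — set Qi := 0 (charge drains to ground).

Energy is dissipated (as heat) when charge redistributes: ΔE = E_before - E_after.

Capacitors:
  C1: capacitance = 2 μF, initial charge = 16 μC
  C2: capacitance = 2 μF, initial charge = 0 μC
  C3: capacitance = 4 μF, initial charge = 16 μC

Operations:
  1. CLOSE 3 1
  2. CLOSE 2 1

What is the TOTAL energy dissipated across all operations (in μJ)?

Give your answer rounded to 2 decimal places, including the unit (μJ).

Answer: 24.89 μJ

Derivation:
Initial: C1(2μF, Q=16μC, V=8.00V), C2(2μF, Q=0μC, V=0.00V), C3(4μF, Q=16μC, V=4.00V)
Op 1: CLOSE 3-1: Q_total=32.00, C_total=6.00, V=5.33; Q3=21.33, Q1=10.67; dissipated=10.667
Op 2: CLOSE 2-1: Q_total=10.67, C_total=4.00, V=2.67; Q2=5.33, Q1=5.33; dissipated=14.222
Total dissipated: 24.889 μJ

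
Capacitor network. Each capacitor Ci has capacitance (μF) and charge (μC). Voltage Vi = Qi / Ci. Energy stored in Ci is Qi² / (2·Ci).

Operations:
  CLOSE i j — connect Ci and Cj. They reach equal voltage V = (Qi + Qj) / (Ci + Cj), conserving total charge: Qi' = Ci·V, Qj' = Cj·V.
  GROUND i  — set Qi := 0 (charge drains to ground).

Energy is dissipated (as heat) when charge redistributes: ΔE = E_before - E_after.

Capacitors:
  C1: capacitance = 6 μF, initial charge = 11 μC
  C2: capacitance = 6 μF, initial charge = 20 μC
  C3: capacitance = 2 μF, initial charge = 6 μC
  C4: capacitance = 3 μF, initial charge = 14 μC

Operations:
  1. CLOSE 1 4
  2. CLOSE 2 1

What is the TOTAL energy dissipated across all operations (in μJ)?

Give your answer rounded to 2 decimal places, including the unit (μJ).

Initial: C1(6μF, Q=11μC, V=1.83V), C2(6μF, Q=20μC, V=3.33V), C3(2μF, Q=6μC, V=3.00V), C4(3μF, Q=14μC, V=4.67V)
Op 1: CLOSE 1-4: Q_total=25.00, C_total=9.00, V=2.78; Q1=16.67, Q4=8.33; dissipated=8.028
Op 2: CLOSE 2-1: Q_total=36.67, C_total=12.00, V=3.06; Q2=18.33, Q1=18.33; dissipated=0.463
Total dissipated: 8.491 μJ

Answer: 8.49 μJ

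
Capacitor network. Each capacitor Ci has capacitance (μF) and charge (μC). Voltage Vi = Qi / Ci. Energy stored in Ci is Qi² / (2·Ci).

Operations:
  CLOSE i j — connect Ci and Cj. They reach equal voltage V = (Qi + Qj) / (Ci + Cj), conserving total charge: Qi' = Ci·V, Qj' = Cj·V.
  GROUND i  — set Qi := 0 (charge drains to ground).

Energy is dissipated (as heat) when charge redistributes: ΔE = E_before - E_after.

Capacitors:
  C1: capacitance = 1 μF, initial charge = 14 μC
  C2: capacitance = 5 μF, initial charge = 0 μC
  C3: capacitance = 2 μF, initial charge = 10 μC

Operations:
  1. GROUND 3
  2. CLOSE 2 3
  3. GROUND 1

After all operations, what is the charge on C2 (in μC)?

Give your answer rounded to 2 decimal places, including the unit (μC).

Initial: C1(1μF, Q=14μC, V=14.00V), C2(5μF, Q=0μC, V=0.00V), C3(2μF, Q=10μC, V=5.00V)
Op 1: GROUND 3: Q3=0; energy lost=25.000
Op 2: CLOSE 2-3: Q_total=0.00, C_total=7.00, V=0.00; Q2=0.00, Q3=0.00; dissipated=0.000
Op 3: GROUND 1: Q1=0; energy lost=98.000
Final charges: Q1=0.00, Q2=0.00, Q3=0.00

Answer: 0.00 μC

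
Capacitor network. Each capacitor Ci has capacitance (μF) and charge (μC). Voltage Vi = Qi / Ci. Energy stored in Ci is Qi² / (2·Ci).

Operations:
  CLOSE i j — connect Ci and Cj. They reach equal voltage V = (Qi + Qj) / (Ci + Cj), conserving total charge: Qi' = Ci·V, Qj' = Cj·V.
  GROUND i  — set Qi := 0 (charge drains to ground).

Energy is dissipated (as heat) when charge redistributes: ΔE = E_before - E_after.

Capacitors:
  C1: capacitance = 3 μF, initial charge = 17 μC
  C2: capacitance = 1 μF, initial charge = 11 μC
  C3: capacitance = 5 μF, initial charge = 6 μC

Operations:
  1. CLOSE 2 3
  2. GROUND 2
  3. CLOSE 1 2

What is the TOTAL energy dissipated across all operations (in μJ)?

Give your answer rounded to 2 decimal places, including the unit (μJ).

Initial: C1(3μF, Q=17μC, V=5.67V), C2(1μF, Q=11μC, V=11.00V), C3(5μF, Q=6μC, V=1.20V)
Op 1: CLOSE 2-3: Q_total=17.00, C_total=6.00, V=2.83; Q2=2.83, Q3=14.17; dissipated=40.017
Op 2: GROUND 2: Q2=0; energy lost=4.014
Op 3: CLOSE 1-2: Q_total=17.00, C_total=4.00, V=4.25; Q1=12.75, Q2=4.25; dissipated=12.042
Total dissipated: 56.072 μJ

Answer: 56.07 μJ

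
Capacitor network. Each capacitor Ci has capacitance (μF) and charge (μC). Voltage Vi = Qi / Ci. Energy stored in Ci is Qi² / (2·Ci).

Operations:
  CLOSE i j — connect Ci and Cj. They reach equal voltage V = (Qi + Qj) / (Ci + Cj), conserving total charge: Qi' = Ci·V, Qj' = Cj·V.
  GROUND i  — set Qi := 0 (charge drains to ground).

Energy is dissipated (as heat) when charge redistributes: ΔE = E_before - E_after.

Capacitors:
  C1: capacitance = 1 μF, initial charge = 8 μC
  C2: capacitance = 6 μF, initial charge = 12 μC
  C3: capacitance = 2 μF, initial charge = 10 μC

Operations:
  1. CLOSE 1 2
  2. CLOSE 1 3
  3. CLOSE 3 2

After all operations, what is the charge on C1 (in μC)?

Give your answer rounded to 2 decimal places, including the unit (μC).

Initial: C1(1μF, Q=8μC, V=8.00V), C2(6μF, Q=12μC, V=2.00V), C3(2μF, Q=10μC, V=5.00V)
Op 1: CLOSE 1-2: Q_total=20.00, C_total=7.00, V=2.86; Q1=2.86, Q2=17.14; dissipated=15.429
Op 2: CLOSE 1-3: Q_total=12.86, C_total=3.00, V=4.29; Q1=4.29, Q3=8.57; dissipated=1.531
Op 3: CLOSE 3-2: Q_total=25.71, C_total=8.00, V=3.21; Q3=6.43, Q2=19.29; dissipated=1.531
Final charges: Q1=4.29, Q2=19.29, Q3=6.43

Answer: 4.29 μC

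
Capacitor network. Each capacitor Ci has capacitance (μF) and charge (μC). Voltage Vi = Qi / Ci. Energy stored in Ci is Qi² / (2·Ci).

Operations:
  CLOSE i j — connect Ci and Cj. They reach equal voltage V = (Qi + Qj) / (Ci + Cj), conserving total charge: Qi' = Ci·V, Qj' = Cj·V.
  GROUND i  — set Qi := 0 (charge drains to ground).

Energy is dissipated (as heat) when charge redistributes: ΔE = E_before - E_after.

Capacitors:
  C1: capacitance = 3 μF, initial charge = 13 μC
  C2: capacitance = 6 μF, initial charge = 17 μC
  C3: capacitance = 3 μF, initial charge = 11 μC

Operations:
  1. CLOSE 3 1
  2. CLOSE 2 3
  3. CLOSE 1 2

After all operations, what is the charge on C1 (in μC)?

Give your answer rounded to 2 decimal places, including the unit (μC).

Answer: 10.44 μC

Derivation:
Initial: C1(3μF, Q=13μC, V=4.33V), C2(6μF, Q=17μC, V=2.83V), C3(3μF, Q=11μC, V=3.67V)
Op 1: CLOSE 3-1: Q_total=24.00, C_total=6.00, V=4.00; Q3=12.00, Q1=12.00; dissipated=0.333
Op 2: CLOSE 2-3: Q_total=29.00, C_total=9.00, V=3.22; Q2=19.33, Q3=9.67; dissipated=1.361
Op 3: CLOSE 1-2: Q_total=31.33, C_total=9.00, V=3.48; Q1=10.44, Q2=20.89; dissipated=0.605
Final charges: Q1=10.44, Q2=20.89, Q3=9.67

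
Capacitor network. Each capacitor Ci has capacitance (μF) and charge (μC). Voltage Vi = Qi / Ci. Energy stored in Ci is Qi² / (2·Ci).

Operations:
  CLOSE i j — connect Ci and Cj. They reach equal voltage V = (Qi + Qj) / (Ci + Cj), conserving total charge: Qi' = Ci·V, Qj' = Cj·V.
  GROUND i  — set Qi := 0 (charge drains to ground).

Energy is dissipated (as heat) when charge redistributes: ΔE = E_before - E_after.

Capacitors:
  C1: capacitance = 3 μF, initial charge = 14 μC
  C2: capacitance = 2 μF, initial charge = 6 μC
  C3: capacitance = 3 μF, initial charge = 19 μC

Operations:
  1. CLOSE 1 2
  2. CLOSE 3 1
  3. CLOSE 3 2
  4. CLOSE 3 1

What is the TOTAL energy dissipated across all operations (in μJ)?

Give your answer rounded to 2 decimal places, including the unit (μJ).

Initial: C1(3μF, Q=14μC, V=4.67V), C2(2μF, Q=6μC, V=3.00V), C3(3μF, Q=19μC, V=6.33V)
Op 1: CLOSE 1-2: Q_total=20.00, C_total=5.00, V=4.00; Q1=12.00, Q2=8.00; dissipated=1.667
Op 2: CLOSE 3-1: Q_total=31.00, C_total=6.00, V=5.17; Q3=15.50, Q1=15.50; dissipated=4.083
Op 3: CLOSE 3-2: Q_total=23.50, C_total=5.00, V=4.70; Q3=14.10, Q2=9.40; dissipated=0.817
Op 4: CLOSE 3-1: Q_total=29.60, C_total=6.00, V=4.93; Q3=14.80, Q1=14.80; dissipated=0.163
Total dissipated: 6.730 μJ

Answer: 6.73 μJ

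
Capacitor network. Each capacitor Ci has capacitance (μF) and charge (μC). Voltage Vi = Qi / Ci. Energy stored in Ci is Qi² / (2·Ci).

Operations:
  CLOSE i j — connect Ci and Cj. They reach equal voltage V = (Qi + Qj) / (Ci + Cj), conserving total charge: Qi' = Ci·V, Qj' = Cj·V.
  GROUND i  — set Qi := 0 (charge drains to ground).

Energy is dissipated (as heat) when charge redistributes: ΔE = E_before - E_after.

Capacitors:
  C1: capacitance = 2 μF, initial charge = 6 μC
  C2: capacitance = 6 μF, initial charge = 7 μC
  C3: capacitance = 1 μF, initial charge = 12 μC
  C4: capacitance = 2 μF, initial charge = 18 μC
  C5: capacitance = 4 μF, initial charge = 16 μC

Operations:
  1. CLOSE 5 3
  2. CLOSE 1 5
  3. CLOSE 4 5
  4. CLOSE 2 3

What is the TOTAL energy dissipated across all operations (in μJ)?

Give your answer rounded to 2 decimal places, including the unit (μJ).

Answer: 50.67 μJ

Derivation:
Initial: C1(2μF, Q=6μC, V=3.00V), C2(6μF, Q=7μC, V=1.17V), C3(1μF, Q=12μC, V=12.00V), C4(2μF, Q=18μC, V=9.00V), C5(4μF, Q=16μC, V=4.00V)
Op 1: CLOSE 5-3: Q_total=28.00, C_total=5.00, V=5.60; Q5=22.40, Q3=5.60; dissipated=25.600
Op 2: CLOSE 1-5: Q_total=28.40, C_total=6.00, V=4.73; Q1=9.47, Q5=18.93; dissipated=4.507
Op 3: CLOSE 4-5: Q_total=36.93, C_total=6.00, V=6.16; Q4=12.31, Q5=24.62; dissipated=12.136
Op 4: CLOSE 2-3: Q_total=12.60, C_total=7.00, V=1.80; Q2=10.80, Q3=1.80; dissipated=8.423
Total dissipated: 50.666 μJ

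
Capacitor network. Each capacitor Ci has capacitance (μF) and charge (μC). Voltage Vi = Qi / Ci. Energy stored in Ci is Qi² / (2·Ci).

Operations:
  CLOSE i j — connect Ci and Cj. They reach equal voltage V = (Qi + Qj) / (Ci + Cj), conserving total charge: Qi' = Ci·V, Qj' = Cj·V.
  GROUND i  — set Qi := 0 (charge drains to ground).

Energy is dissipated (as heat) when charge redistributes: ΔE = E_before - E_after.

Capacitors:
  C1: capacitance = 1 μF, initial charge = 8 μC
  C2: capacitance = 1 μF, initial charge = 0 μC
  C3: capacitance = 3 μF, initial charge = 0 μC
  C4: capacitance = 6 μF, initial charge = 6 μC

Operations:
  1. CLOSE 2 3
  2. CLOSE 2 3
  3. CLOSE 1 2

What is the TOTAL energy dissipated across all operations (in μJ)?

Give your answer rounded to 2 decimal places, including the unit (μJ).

Answer: 16.00 μJ

Derivation:
Initial: C1(1μF, Q=8μC, V=8.00V), C2(1μF, Q=0μC, V=0.00V), C3(3μF, Q=0μC, V=0.00V), C4(6μF, Q=6μC, V=1.00V)
Op 1: CLOSE 2-3: Q_total=0.00, C_total=4.00, V=0.00; Q2=0.00, Q3=0.00; dissipated=0.000
Op 2: CLOSE 2-3: Q_total=0.00, C_total=4.00, V=0.00; Q2=0.00, Q3=0.00; dissipated=0.000
Op 3: CLOSE 1-2: Q_total=8.00, C_total=2.00, V=4.00; Q1=4.00, Q2=4.00; dissipated=16.000
Total dissipated: 16.000 μJ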